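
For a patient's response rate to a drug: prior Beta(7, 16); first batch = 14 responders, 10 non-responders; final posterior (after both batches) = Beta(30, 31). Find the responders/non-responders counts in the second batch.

9 responders and 5 non-responders

Sequential conjugate updates are equivalent to a single update on the pooled data, so total successes = posterior α − prior α and total failures = posterior β − prior β.
Total across both batches: 30−7=23 responders, 31−16=15 non-responders.
Subtract the first batch: 23−14=9 responders and 15−10=5 non-responders.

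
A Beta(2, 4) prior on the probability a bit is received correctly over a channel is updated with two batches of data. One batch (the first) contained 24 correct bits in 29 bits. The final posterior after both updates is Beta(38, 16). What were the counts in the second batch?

12 correct bits and 7 errors

Because Beta–binomial updating is additive in the counts, the combined data contributed (α_post−α_prior, β_post−β_prior) successes and failures.
Total across both batches: 38−2=36 correct bits, 16−4=12 errors.
Subtract the first batch: 36−24=12 correct bits and 12−5=7 errors.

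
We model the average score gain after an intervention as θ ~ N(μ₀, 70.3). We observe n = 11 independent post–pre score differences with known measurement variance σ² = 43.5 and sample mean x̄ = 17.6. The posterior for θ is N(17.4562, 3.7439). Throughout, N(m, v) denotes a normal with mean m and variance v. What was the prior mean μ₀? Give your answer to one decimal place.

μ₀ = 14.9

With known observation variance, the Normal–Normal posterior has precision τ_n = τ₀ + n/σ² and mean μ_n = (τ₀μ₀ + (n/σ²)x̄)/τ_n.
Here τ₀ = 1/70.3 = 0.014225 and τ_data = 11/43.5 = 0.252874, so τ_n = 0.267099.
Rearranging for μ₀: μ₀ = (μ_n·τ_n − τ_data·x̄)/τ₀ = (17.4562·0.267099 − 0.252874·17.6) / 0.014225 = 0.211951/0.014225 ≈ 14.9.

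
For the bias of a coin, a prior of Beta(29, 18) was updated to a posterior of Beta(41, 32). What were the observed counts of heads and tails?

Under Beta–binomial conjugacy the posterior parameters are (α+s, β+f).
Match parameters: s=41−29=12, f=32−18=14.

12 heads and 14 tails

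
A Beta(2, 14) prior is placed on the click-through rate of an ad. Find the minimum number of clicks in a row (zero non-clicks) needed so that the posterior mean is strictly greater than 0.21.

k = 2

After k clicks and 0 non-clicks the posterior is Beta(2+k, 14), with mean (2+k)/(2+14+k).
Set (2+k)/(16+k) > 0.21 and solve: k > (0.21·16 − 2)/(1 − 0.21) = 1.722.
The smallest integer exceeding 1.722 is 2.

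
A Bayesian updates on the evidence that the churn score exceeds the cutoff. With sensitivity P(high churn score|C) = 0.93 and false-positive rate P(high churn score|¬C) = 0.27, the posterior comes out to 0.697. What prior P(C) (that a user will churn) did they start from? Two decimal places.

In odds form, posterior odds = prior odds × likelihood ratio, so prior odds = posterior odds ÷ LR.
Posterior odds = 0.697/(1−0.697) = 2.3003. LR = 0.93/0.27 = 3.4444.
Prior odds = 2.3003/3.4444 = 0.6678, so P(C) = 0.6678/(1+0.6678) ≈ 0.40.

P(C) = 0.40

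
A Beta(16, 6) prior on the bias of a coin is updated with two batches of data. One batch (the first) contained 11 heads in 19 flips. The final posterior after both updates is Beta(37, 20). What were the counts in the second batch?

Sequential conjugate updates are equivalent to a single update on the pooled data, so total successes = posterior α − prior α and total failures = posterior β − prior β.
Total across both batches: 37−16=21 heads, 20−6=14 tails.
Subtract the first batch: 21−11=10 heads and 14−8=6 tails.

10 heads and 6 tails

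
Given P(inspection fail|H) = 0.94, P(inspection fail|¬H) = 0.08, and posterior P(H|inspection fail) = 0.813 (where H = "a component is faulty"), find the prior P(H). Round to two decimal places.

P(H) = 0.27

In odds form, posterior odds = prior odds × likelihood ratio, so prior odds = posterior odds ÷ LR.
Posterior odds = 0.813/(1−0.813) = 4.3476. LR = 0.94/0.08 = 11.7500.
Prior odds = 4.3476/11.7500 = 0.3700, so P(H) = 0.3700/(1+0.3700) ≈ 0.27.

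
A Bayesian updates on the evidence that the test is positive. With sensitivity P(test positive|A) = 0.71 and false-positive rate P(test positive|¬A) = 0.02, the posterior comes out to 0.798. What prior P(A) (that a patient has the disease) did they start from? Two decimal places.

P(A) = 0.10

Bayes' rule in odds form gives O(A|E) = O(A)·[P(E|A)/P(E|¬A)], hence O(A) = O(A|E)/LR.
Posterior odds = 0.798/(1−0.798) = 3.9505. LR = 0.71/0.02 = 35.5000.
Prior odds = 3.9505/35.5000 = 0.1113, so P(A) = 0.1113/(1+0.1113) ≈ 0.10.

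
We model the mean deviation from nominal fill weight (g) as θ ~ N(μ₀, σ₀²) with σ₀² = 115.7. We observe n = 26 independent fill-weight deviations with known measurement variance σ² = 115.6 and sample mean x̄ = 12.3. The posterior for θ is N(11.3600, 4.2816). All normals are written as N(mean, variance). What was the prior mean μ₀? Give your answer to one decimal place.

The posterior mean is a precision-weighted average: μ_n = (τ₀μ₀ + τ_data·x̄)/(τ₀+τ_data), with τ₀=1/σ₀² and τ_data=n/σ².
Here τ₀ = 1/115.7 = 0.008643 and τ_data = 26/115.6 = 0.224913, so τ_n = 0.233556.
Rearranging for μ₀: μ₀ = (μ_n·τ_n − τ_data·x̄)/τ₀ = (11.3600·0.233556 − 0.224913·12.3) / 0.008643 = -0.113234/0.008643 ≈ -13.1.

μ₀ = -13.1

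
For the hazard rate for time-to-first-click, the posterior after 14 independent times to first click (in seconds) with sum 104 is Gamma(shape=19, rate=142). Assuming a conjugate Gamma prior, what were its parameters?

Gamma(shape=5, rate=38)

Gamma–exponential conjugacy: posterior shape = α + n, posterior rate = β + Σtᵢ.
So α = 19 − 14 = 5 and β = 142 − 104 = 38.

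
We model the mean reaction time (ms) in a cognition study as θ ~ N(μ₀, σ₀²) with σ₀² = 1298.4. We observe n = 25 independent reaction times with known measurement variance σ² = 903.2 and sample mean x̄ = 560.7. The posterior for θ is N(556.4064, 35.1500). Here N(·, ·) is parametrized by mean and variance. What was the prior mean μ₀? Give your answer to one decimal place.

With known observation variance, the Normal–Normal posterior has precision τ_n = τ₀ + n/σ² and mean μ_n = (τ₀μ₀ + (n/σ²)x̄)/τ_n.
Here τ₀ = 1/1298.4 = 0.000770 and τ_data = 25/903.2 = 0.027679, so τ_n = 0.028449.
Rearranging for μ₀: μ₀ = (μ_n·τ_n − τ_data·x̄)/τ₀ = (556.4064·0.028449 − 0.027679·560.7) / 0.000770 = 0.309590/0.000770 ≈ 402.1.

μ₀ = 402.1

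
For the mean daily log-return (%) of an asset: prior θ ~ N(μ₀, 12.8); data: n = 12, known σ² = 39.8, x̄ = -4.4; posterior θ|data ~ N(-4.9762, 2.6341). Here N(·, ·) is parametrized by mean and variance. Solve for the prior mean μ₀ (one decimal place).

With known observation variance, the Normal–Normal posterior has precision τ_n = τ₀ + n/σ² and mean μ_n = (τ₀μ₀ + (n/σ²)x̄)/τ_n.
Here τ₀ = 1/12.8 = 0.078125 and τ_data = 12/39.8 = 0.301508, so τ_n = 0.379633.
Rearranging for μ₀: μ₀ = (μ_n·τ_n − τ_data·x̄)/τ₀ = (-4.9762·0.379633 − 0.301508·-4.4) / 0.078125 = -0.562495/0.078125 ≈ -7.2.

μ₀ = -7.2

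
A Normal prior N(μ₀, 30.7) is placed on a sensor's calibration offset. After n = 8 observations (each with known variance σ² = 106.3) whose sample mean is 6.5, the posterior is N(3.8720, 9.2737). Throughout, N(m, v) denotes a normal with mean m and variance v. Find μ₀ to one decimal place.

μ₀ = -2.2

The posterior mean is a precision-weighted average: μ_n = (τ₀μ₀ + τ_data·x̄)/(τ₀+τ_data), with τ₀=1/σ₀² and τ_data=n/σ².
Here τ₀ = 1/30.7 = 0.032573 and τ_data = 8/106.3 = 0.075259, so τ_n = 0.107832.
Rearranging for μ₀: μ₀ = (μ_n·τ_n − τ_data·x̄)/τ₀ = (3.8720·0.107832 − 0.075259·6.5) / 0.032573 = -0.071658/0.032573 ≈ -2.2.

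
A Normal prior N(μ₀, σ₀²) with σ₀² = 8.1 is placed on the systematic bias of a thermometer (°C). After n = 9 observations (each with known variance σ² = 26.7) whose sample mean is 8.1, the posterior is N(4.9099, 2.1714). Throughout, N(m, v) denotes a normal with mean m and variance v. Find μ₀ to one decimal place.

μ₀ = -3.8

With known observation variance, the Normal–Normal posterior has precision τ_n = τ₀ + n/σ² and mean μ_n = (τ₀μ₀ + (n/σ²)x̄)/τ_n.
Here τ₀ = 1/8.1 = 0.123457 and τ_data = 9/26.7 = 0.337079, so τ_n = 0.460536.
Rearranging for μ₀: μ₀ = (μ_n·τ_n − τ_data·x̄)/τ₀ = (4.9099·0.460536 − 0.337079·8.1) / 0.123457 = -0.469154/0.123457 ≈ -3.8.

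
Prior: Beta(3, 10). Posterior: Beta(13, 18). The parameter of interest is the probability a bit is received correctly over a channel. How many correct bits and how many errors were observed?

10 correct bits and 8 errors

Under Beta–binomial conjugacy the posterior parameters are (α+s, β+f).
So s = 13 − 3 = 10 and f = 18 − 10 = 8.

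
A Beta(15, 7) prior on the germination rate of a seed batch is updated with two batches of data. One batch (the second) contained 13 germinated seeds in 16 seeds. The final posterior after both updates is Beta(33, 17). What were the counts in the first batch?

5 germinated seeds and 7 non-germinating seeds

Sequential conjugate updates are equivalent to a single update on the pooled data, so total successes = posterior α − prior α and total failures = posterior β − prior β.
Total across both batches: 33−15=18 germinated seeds, 17−7=10 non-germinating seeds.
Subtract the second batch: 18−13=5 germinated seeds and 10−3=7 non-germinating seeds.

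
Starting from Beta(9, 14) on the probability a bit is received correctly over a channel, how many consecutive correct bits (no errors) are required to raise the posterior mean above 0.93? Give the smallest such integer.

After k correct bits and 0 errors the posterior is Beta(9+k, 14), with mean (9+k)/(9+14+k).
Set (9+k)/(23+k) > 0.93 and solve: k > (0.93·23 − 9)/(1 − 0.93) = 177.000.
The smallest integer exceeding 177.000 is 178, and checking k=178: (187)/(201) = 0.9303 > 0.93.

k = 178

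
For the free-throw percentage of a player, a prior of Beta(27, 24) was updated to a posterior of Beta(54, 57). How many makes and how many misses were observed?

Beta is conjugate to the binomial likelihood: posterior = Beta(α+s, β+f).
So s = 54 − 27 = 27 and f = 57 − 24 = 33.

27 makes and 33 misses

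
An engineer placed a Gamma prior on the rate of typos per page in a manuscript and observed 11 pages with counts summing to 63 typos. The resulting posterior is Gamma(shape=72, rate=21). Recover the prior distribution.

Gamma(shape=9, rate=10)

Gamma–Poisson conjugacy: posterior shape = α + Σxᵢ, posterior rate = β + n.
So α = 72 − 63 = 9 and β = 21 − 11 = 10.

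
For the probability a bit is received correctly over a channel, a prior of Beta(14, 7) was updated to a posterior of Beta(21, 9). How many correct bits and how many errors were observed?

Beta is conjugate to the binomial likelihood: posterior = Beta(a+s, b+f).
So s = 21 − 14 = 7 and f = 9 − 7 = 2.

7 correct bits and 2 errors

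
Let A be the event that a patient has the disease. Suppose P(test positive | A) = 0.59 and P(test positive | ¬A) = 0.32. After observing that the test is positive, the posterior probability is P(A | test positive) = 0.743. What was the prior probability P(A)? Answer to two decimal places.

In odds form, posterior odds = prior odds × likelihood ratio, so prior odds = posterior odds ÷ LR.
Posterior odds = 0.743/(1−0.743) = 2.8911. LR = 0.59/0.32 = 1.8437.
Prior odds = 2.8911/1.8437 = 1.5681, so P(A) = 1.5681/(1+1.5681) ≈ 0.61.

P(A) = 0.61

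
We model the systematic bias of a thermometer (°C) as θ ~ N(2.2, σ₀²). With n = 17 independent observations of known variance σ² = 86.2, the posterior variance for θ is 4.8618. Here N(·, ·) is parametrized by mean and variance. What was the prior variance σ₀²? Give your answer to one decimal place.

σ₀² = 118.1

For the Normal–Normal model with known σ², precisions add: τ_n = τ₀ + n/σ².
So 1/σ₀² = 1/4.8618 − 17/86.2 = 0.205685 − 0.197216 = 0.008469.
Hence σ₀² = 1/0.008469 ≈ 118.1.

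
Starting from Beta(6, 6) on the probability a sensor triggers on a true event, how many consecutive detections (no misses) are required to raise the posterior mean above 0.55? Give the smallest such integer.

k = 2

After k detections and 0 misses the posterior is Beta(6+k, 6), with mean (6+k)/(6+6+k).
Set (6+k)/(12+k) > 0.55 and solve: k > (0.55·12 − 6)/(1 − 0.55) = 1.333.
The smallest integer exceeding 1.333 is 2, and checking k=2: (8)/(14) = 0.5714 > 0.55.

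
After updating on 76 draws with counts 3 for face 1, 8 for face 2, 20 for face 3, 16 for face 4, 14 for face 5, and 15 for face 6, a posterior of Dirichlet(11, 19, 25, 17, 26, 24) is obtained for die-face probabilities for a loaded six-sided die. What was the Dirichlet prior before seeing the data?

Dirichlet(8, 11, 5, 1, 12, 9)

For a Dirichlet(α) prior with multinomial counts c, the posterior is Dirichlet(α + c) componentwise.
Subtract each count from the matching posterior parameter: 11−3=8, 19−8=11, 25−20=5, 17−16=1, 26−14=12, 24−15=9.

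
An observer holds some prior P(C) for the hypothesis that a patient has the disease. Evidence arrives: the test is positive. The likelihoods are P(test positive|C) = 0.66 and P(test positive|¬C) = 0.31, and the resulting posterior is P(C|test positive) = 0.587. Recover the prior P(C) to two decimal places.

P(C) = 0.40

Bayes' rule in odds form gives O(C|E) = O(C)·[P(E|C)/P(E|¬C)], hence O(C) = O(C|E)/LR.
Posterior odds = 0.587/(1−0.587) = 1.4213. LR = 0.66/0.31 = 2.1290.
Prior odds = 1.4213/2.1290 = 0.6676, so P(C) = 0.6676/(1+0.6676) ≈ 0.40.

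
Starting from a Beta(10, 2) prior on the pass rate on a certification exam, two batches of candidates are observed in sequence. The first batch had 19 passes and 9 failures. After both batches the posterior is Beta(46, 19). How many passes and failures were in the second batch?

17 passes and 8 failures

Sequential conjugate updates are equivalent to a single update on the pooled data, so total successes = posterior α − prior α and total failures = posterior β − prior β.
Total across both batches: 46−10=36 passes, 19−2=17 failures.
Subtract the first batch: 36−19=17 passes and 17−9=8 failures.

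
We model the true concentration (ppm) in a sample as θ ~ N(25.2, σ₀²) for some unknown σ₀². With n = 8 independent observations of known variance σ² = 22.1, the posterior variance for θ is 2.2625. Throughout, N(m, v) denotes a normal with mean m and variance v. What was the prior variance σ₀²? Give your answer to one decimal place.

For the Normal–Normal model with known σ², precisions add: τ_n = τ₀ + n/σ².
So 1/σ₀² = 1/2.2625 − 8/22.1 = 0.441989 − 0.361991 = 0.079998.
Hence σ₀² = 1/0.079998 ≈ 12.5.

σ₀² = 12.5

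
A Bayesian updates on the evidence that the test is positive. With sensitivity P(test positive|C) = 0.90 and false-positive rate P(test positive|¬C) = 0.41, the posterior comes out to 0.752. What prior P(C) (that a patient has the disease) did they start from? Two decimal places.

P(C) = 0.58

Bayes' rule in odds form gives O(C|E) = O(C)·[P(E|C)/P(E|¬C)], hence O(C) = O(C|E)/LR.
Posterior odds = 0.752/(1−0.752) = 3.0323. LR = 0.90/0.41 = 2.1951.
Prior odds = 3.0323/2.1951 = 1.3814, so P(C) = 1.3814/(1+1.3814) ≈ 0.58.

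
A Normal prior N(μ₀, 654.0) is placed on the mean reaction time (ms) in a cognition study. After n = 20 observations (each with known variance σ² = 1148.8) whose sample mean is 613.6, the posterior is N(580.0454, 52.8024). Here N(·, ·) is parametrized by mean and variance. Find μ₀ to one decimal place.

μ₀ = 198.0

With known observation variance, the Normal–Normal posterior has precision τ_n = τ₀ + n/σ² and mean μ_n = (τ₀μ₀ + (n/σ²)x̄)/τ_n.
Here τ₀ = 1/654.0 = 0.001529 and τ_data = 20/1148.8 = 0.017409, so τ_n = 0.018938.
Rearranging for μ₀: μ₀ = (μ_n·τ_n − τ_data·x̄)/τ₀ = (580.0454·0.018938 − 0.017409·613.6) / 0.001529 = 0.302737/0.001529 ≈ 198.0.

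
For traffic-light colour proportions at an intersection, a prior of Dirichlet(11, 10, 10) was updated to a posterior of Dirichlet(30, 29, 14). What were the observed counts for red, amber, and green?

For a Dirichlet(α) prior with multinomial counts c, the posterior is Dirichlet(α + c) componentwise.
Counts are posterior − prior componentwise: 30−11=19, 29−10=19, 14−10=4.

counts (19, 19, 4)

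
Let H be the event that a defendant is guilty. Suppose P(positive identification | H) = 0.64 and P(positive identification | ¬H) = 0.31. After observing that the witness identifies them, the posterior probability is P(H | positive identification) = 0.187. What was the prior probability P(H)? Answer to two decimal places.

In odds form, posterior odds = prior odds × likelihood ratio, so prior odds = posterior odds ÷ LR.
Posterior odds = 0.187/(1−0.187) = 0.2300. LR = 0.64/0.31 = 2.0645.
Prior odds = 0.2300/2.0645 = 0.1114, so P(H) = 0.1114/(1+0.1114) ≈ 0.10.

P(H) = 0.10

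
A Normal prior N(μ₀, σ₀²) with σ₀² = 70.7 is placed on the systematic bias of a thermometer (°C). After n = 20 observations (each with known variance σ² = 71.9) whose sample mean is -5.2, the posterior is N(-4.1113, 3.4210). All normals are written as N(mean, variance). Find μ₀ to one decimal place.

With known observation variance, the Normal–Normal posterior has precision τ_n = τ₀ + n/σ² and mean μ_n = (τ₀μ₀ + (n/σ²)x̄)/τ_n.
Here τ₀ = 1/70.7 = 0.014144 and τ_data = 20/71.9 = 0.278164, so τ_n = 0.292308.
Rearranging for μ₀: μ₀ = (μ_n·τ_n − τ_data·x̄)/τ₀ = (-4.1113·0.292308 − 0.278164·-5.2) / 0.014144 = 0.244687/0.014144 ≈ 17.3.

μ₀ = 17.3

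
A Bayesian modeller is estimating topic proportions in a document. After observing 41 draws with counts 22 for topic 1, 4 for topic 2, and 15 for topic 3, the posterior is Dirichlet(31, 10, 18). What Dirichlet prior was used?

Dirichlet(9, 6, 3)

For a Dirichlet(α) prior with multinomial counts c, the posterior is Dirichlet(α + c) componentwise.
Subtract each count from the matching posterior parameter: 31−22=9, 10−4=6, 18−15=3.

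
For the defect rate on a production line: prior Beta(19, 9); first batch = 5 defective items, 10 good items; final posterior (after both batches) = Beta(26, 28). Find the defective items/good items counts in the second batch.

Sequential conjugate updates are equivalent to a single update on the pooled data, so total successes = posterior α − prior α and total failures = posterior β − prior β.
Total across both batches: 26−19=7 defective items, 28−9=19 good items.
Subtract the first batch: 7−5=2 defective items and 19−10=9 good items.

2 defective items and 9 good items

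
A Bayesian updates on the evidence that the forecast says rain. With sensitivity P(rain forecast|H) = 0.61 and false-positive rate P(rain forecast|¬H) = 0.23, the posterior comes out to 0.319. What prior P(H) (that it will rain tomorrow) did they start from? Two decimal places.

P(H) = 0.15

In odds form, posterior odds = prior odds × likelihood ratio, so prior odds = posterior odds ÷ LR.
Posterior odds = 0.319/(1−0.319) = 0.4684. LR = 0.61/0.23 = 2.6522.
Prior odds = 0.4684/2.6522 = 0.1766, so P(H) = 0.1766/(1+0.1766) ≈ 0.15.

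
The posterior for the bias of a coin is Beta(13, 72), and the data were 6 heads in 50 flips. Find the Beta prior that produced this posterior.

Beta(7, 28)

Under Beta–binomial conjugacy the posterior parameters are (a+s, b+f).
Subtract the data counts: 13−6=7, 72−44=28.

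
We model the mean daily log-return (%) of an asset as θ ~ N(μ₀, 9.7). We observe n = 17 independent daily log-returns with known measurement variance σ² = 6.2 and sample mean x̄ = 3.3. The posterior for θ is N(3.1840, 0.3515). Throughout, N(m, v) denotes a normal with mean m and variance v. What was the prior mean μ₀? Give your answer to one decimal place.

With known observation variance, the Normal–Normal posterior has precision τ_n = τ₀ + n/σ² and mean μ_n = (τ₀μ₀ + (n/σ²)x̄)/τ_n.
Here τ₀ = 1/9.7 = 0.103093 and τ_data = 17/6.2 = 2.741935, so τ_n = 2.845028.
Rearranging for μ₀: μ₀ = (μ_n·τ_n − τ_data·x̄)/τ₀ = (3.1840·2.845028 − 2.741935·3.3) / 0.103093 = 0.010184/0.103093 ≈ 0.1.

μ₀ = 0.1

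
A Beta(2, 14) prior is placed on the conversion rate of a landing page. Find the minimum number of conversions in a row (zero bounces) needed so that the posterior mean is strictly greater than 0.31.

After k conversions and 0 bounces the posterior is Beta(2+k, 14), with mean (2+k)/(2+14+k).
Set (2+k)/(16+k) > 0.31 and solve: k > (0.31·16 − 2)/(1 − 0.31) = 4.290.
The smallest integer exceeding 4.290 is 5.

k = 5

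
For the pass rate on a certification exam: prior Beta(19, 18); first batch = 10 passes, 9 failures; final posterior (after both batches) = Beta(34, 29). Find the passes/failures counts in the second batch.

Sequential conjugate updates are equivalent to a single update on the pooled data, so total successes = posterior α − prior α and total failures = posterior β − prior β.
Total across both batches: 34−19=15 passes, 29−18=11 failures.
Subtract the first batch: 15−10=5 passes and 11−9=2 failures.

5 passes and 2 failures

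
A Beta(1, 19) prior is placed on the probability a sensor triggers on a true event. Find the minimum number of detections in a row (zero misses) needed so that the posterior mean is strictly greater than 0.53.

After k detections and 0 misses the posterior is Beta(1+k, 19), with mean (1+k)/(1+19+k).
Set (1+k)/(20+k) > 0.53 and solve: k > (0.53·20 − 1)/(1 − 0.53) = 20.426.
The smallest integer exceeding 20.426 is 21.

k = 21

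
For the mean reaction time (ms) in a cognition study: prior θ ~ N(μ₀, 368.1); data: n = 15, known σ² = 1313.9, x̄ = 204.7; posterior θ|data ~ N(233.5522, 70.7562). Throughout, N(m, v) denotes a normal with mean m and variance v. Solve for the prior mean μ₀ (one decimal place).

The posterior mean is a precision-weighted average: μ_n = (τ₀μ₀ + τ_data·x̄)/(τ₀+τ_data), with τ₀=1/σ₀² and τ_data=n/σ².
Here τ₀ = 1/368.1 = 0.002717 and τ_data = 15/1313.9 = 0.011416, so τ_n = 0.014133.
Rearranging for μ₀: μ₀ = (μ_n·τ_n − τ_data·x̄)/τ₀ = (233.5522·0.014133 − 0.011416·204.7) / 0.002717 = 0.963938/0.002717 ≈ 354.8.

μ₀ = 354.8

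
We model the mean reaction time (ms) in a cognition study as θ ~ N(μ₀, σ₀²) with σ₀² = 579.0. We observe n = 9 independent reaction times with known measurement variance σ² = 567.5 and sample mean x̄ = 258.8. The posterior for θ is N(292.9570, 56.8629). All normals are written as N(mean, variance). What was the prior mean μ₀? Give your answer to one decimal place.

The posterior mean is a precision-weighted average: μ_n = (τ₀μ₀ + τ_data·x̄)/(τ₀+τ_data), with τ₀=1/σ₀² and τ_data=n/σ².
Here τ₀ = 1/579.0 = 0.001727 and τ_data = 9/567.5 = 0.015859, so τ_n = 0.017586.
Rearranging for μ₀: μ₀ = (μ_n·τ_n − τ_data·x̄)/τ₀ = (292.9570·0.017586 − 0.015859·258.8) / 0.001727 = 1.047633/0.001727 ≈ 606.6.

μ₀ = 606.6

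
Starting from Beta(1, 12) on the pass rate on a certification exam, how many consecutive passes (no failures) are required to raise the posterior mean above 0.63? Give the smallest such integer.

k = 20

After k passes and 0 failures the posterior is Beta(1+k, 12), with mean (1+k)/(1+12+k).
Set (1+k)/(13+k) > 0.63 and solve: k > (0.63·13 − 1)/(1 − 0.63) = 19.432.
The smallest integer exceeding 19.432 is 20, and checking k=20: (21)/(33) = 0.6364 > 0.63.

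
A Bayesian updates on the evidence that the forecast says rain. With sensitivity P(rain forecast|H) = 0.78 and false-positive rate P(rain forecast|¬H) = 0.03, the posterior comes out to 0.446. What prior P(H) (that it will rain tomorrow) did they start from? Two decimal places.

Bayes' rule in odds form gives O(H|E) = O(H)·[P(E|H)/P(E|¬H)], hence O(H) = O(H|E)/LR.
Posterior odds = 0.446/(1−0.446) = 0.8051. LR = 0.78/0.03 = 26.0000.
Prior odds = 0.8051/26.0000 = 0.0310, so P(H) = 0.0310/(1+0.0310) ≈ 0.03.

P(H) = 0.03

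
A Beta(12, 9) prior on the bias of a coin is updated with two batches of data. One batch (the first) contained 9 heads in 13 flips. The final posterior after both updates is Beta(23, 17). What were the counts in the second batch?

2 heads and 4 tails

Because Beta–binomial updating is additive in the counts, the combined data contributed (α_post−α_prior, β_post−β_prior) successes and failures.
Total across both batches: 23−12=11 heads, 17−9=8 tails.
Subtract the first batch: 11−9=2 heads and 8−4=4 tails.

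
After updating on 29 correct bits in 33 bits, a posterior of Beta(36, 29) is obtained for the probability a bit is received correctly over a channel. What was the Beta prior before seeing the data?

Beta(7, 25)

A Beta(α, β) prior with s successes and f failures in binomial data gives a Beta(α+s, β+f) posterior.
Subtract the data counts: 36−29=7, 29−4=25.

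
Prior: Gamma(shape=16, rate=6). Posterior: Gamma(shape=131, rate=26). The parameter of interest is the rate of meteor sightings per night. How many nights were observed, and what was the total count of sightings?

Gamma–Poisson conjugacy: posterior shape = α + Σxᵢ, posterior rate = β + n.
Matching: Σxᵢ = 131 − 16 = 115 and n = 26 − 6 = 20.

n = 20 nights with total 115 sightings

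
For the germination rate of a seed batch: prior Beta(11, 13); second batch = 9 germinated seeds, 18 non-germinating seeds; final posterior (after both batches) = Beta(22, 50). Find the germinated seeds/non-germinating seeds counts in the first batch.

Sequential conjugate updates are equivalent to a single update on the pooled data, so total successes = posterior α − prior α and total failures = posterior β − prior β.
Total across both batches: 22−11=11 germinated seeds, 50−13=37 non-germinating seeds.
Subtract the second batch: 11−9=2 germinated seeds and 37−18=19 non-germinating seeds.

2 germinated seeds and 19 non-germinating seeds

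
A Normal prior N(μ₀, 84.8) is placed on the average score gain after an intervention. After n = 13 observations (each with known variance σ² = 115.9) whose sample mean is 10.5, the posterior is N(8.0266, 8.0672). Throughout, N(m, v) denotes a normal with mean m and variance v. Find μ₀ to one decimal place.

With known observation variance, the Normal–Normal posterior has precision τ_n = τ₀ + n/σ² and mean μ_n = (τ₀μ₀ + (n/σ²)x̄)/τ_n.
Here τ₀ = 1/84.8 = 0.011792 and τ_data = 13/115.9 = 0.112166, so τ_n = 0.123958.
Rearranging for μ₀: μ₀ = (μ_n·τ_n − τ_data·x̄)/τ₀ = (8.0266·0.123958 − 0.112166·10.5) / 0.011792 = -0.182782/0.011792 ≈ -15.5.

μ₀ = -15.5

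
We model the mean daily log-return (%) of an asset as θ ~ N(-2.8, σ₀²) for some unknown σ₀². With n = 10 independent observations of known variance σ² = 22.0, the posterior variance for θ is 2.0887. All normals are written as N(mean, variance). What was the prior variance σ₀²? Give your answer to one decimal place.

σ₀² = 41.3

Posterior precision equals prior precision plus data precision: 1/σ_n² = 1/σ₀² + n/σ².
So 1/σ₀² = 1/2.0887 − 10/22.0 = 0.478767 − 0.454545 = 0.024222.
Hence σ₀² = 1/0.024222 ≈ 41.3.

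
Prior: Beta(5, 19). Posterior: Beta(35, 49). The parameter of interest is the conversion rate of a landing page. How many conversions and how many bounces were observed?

30 conversions and 30 bounces

Beta is conjugate to the binomial likelihood: posterior = Beta(α+s, β+f).
Match parameters: s=35−5=30, f=49−19=30.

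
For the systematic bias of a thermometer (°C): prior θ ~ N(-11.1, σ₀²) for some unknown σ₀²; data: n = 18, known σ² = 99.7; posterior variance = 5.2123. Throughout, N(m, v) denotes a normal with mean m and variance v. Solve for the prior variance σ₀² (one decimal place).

σ₀² = 88.4

Posterior precision equals prior precision plus data precision: 1/σ_n² = 1/σ₀² + n/σ².
So 1/σ₀² = 1/5.2123 − 18/99.7 = 0.191854 − 0.180542 = 0.011312.
Hence σ₀² = 1/0.011312 ≈ 88.4.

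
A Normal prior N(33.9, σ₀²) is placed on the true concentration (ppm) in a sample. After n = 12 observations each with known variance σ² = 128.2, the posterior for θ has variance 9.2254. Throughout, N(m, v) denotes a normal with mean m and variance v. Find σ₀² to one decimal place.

Posterior precision equals prior precision plus data precision: 1/σ_n² = 1/σ₀² + n/σ².
So 1/σ₀² = 1/9.2254 − 12/128.2 = 0.108396 − 0.093604 = 0.014792.
Hence σ₀² = 1/0.014792 ≈ 67.6.

σ₀² = 67.6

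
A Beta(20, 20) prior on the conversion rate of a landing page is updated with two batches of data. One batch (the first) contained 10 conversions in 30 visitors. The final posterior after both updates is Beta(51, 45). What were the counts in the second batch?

21 conversions and 5 bounces

Sequential conjugate updates are equivalent to a single update on the pooled data, so total successes = posterior α − prior α and total failures = posterior β − prior β.
Total across both batches: 51−20=31 conversions, 45−20=25 bounces.
Subtract the first batch: 31−10=21 conversions and 25−20=5 bounces.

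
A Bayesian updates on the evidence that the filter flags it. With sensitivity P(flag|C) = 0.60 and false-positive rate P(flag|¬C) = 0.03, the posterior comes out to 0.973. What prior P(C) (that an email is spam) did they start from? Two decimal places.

In odds form, posterior odds = prior odds × likelihood ratio, so prior odds = posterior odds ÷ LR.
Posterior odds = 0.973/(1−0.973) = 36.0370. LR = 0.60/0.03 = 20.0000.
Prior odds = 36.0370/20.0000 = 1.8018, so P(C) = 1.8018/(1+1.8018) ≈ 0.64.

P(C) = 0.64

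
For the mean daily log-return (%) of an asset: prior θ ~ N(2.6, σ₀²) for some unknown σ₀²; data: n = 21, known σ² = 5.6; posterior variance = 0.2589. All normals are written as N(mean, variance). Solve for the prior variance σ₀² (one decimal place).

σ₀² = 8.9

Posterior precision equals prior precision plus data precision: 1/σ_n² = 1/σ₀² + n/σ².
So 1/σ₀² = 1/0.2589 − 21/5.6 = 3.862495 − 3.750000 = 0.112495.
Hence σ₀² = 1/0.112495 ≈ 8.9.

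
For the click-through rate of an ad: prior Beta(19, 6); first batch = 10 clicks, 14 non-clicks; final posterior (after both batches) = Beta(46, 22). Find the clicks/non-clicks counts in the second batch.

Because Beta–binomial updating is additive in the counts, the combined data contributed (α_post−α_prior, β_post−β_prior) successes and failures.
Total across both batches: 46−19=27 clicks, 22−6=16 non-clicks.
Subtract the first batch: 27−10=17 clicks and 16−14=2 non-clicks.

17 clicks and 2 non-clicks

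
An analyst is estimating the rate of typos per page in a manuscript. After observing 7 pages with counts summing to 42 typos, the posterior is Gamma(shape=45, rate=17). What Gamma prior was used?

Gamma–Poisson conjugacy: posterior shape = α + Σxᵢ, posterior rate = β + n.
So α = 45 − 42 = 3 and β = 17 − 7 = 10.

Gamma(shape=3, rate=10)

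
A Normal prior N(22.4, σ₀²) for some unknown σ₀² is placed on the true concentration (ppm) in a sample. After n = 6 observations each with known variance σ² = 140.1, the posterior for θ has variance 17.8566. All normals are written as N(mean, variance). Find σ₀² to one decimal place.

σ₀² = 75.9

Posterior precision equals prior precision plus data precision: 1/σ_n² = 1/σ₀² + n/σ².
So 1/σ₀² = 1/17.8566 − 6/140.1 = 0.056002 − 0.042827 = 0.013175.
Hence σ₀² = 1/0.013175 ≈ 75.9.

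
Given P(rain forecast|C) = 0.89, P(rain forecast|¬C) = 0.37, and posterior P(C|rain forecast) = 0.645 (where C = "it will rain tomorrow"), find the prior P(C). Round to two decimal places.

P(C) = 0.43

Bayes' rule in odds form gives O(C|E) = O(C)·[P(E|C)/P(E|¬C)], hence O(C) = O(C|E)/LR.
Posterior odds = 0.645/(1−0.645) = 1.8169. LR = 0.89/0.37 = 2.4054.
Prior odds = 1.8169/2.4054 = 0.7553, so P(C) = 0.7553/(1+0.7553) ≈ 0.43.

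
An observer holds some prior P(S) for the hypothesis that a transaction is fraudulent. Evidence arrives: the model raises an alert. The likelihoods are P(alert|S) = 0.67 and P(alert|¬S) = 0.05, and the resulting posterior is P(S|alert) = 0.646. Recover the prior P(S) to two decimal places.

P(S) = 0.12

Bayes' rule in odds form gives O(S|E) = O(S)·[P(E|S)/P(E|¬S)], hence O(S) = O(S|E)/LR.
Posterior odds = 0.646/(1−0.646) = 1.8249. LR = 0.67/0.05 = 13.4000.
Prior odds = 1.8249/13.4000 = 0.1362, so P(S) = 0.1362/(1+0.1362) ≈ 0.12.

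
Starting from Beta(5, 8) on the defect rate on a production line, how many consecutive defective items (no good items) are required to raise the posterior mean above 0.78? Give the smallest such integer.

k = 24

After k defective items and 0 good items the posterior is Beta(5+k, 8), with mean (5+k)/(5+8+k).
Set (5+k)/(13+k) > 0.78 and solve: k > (0.78·13 − 5)/(1 − 0.78) = 23.364.
The smallest integer exceeding 23.364 is 24, and checking k=24: (29)/(37) = 0.7838 > 0.78.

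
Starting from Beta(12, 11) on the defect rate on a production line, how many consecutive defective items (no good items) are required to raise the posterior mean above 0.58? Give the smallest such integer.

After k defective items and 0 good items the posterior is Beta(12+k, 11), with mean (12+k)/(12+11+k).
Set (12+k)/(23+k) > 0.58 and solve: k > (0.58·23 − 12)/(1 − 0.58) = 3.190.
The smallest integer exceeding 3.190 is 4.

k = 4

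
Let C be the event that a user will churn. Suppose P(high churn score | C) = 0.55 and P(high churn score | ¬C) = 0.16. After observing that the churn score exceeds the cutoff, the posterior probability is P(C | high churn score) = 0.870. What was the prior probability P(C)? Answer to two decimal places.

P(C) = 0.66

In odds form, posterior odds = prior odds × likelihood ratio, so prior odds = posterior odds ÷ LR.
Posterior odds = 0.870/(1−0.870) = 6.6923. LR = 0.55/0.16 = 3.4375.
Prior odds = 6.6923/3.4375 = 1.9469, so P(C) = 1.9469/(1+1.9469) ≈ 0.66.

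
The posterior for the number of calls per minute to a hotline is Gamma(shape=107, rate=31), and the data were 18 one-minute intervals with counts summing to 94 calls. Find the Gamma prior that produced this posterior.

A Gamma(α, β) prior (rate parametrization) on a Poisson rate with n observations summing to S gives posterior Gamma(α+S, β+n).
So α = 107 − 94 = 13 and β = 31 − 18 = 13.

Gamma(shape=13, rate=13)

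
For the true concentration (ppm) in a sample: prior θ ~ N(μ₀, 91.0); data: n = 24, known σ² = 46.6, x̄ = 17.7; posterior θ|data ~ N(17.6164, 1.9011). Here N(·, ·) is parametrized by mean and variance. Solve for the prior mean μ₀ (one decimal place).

μ₀ = 13.7

With known observation variance, the Normal–Normal posterior has precision τ_n = τ₀ + n/σ² and mean μ_n = (τ₀μ₀ + (n/σ²)x̄)/τ_n.
Here τ₀ = 1/91.0 = 0.010989 and τ_data = 24/46.6 = 0.515021, so τ_n = 0.526010.
Rearranging for μ₀: μ₀ = (μ_n·τ_n − τ_data·x̄)/τ₀ = (17.6164·0.526010 − 0.515021·17.7) / 0.010989 = 0.150531/0.010989 ≈ 13.7.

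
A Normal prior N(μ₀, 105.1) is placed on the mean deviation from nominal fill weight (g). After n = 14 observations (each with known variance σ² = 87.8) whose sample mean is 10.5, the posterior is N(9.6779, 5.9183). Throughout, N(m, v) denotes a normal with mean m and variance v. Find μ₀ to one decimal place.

With known observation variance, the Normal–Normal posterior has precision τ_n = τ₀ + n/σ² and mean μ_n = (τ₀μ₀ + (n/σ²)x̄)/τ_n.
Here τ₀ = 1/105.1 = 0.009515 and τ_data = 14/87.8 = 0.159453, so τ_n = 0.168968.
Rearranging for μ₀: μ₀ = (μ_n·τ_n − τ_data·x̄)/τ₀ = (9.6779·0.168968 − 0.159453·10.5) / 0.009515 = -0.039001/0.009515 ≈ -4.1.

μ₀ = -4.1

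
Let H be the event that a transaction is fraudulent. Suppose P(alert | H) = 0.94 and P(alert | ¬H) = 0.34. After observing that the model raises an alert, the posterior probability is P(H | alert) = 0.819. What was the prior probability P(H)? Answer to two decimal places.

P(H) = 0.62

In odds form, posterior odds = prior odds × likelihood ratio, so prior odds = posterior odds ÷ LR.
Posterior odds = 0.819/(1−0.819) = 4.5249. LR = 0.94/0.34 = 2.7647.
Prior odds = 4.5249/2.7647 = 1.6367, so P(H) = 1.6367/(1+1.6367) ≈ 0.62.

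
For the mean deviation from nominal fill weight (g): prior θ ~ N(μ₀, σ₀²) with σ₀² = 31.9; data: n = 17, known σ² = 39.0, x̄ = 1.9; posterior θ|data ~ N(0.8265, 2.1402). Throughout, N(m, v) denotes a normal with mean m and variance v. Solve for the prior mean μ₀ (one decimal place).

The posterior mean is a precision-weighted average: μ_n = (τ₀μ₀ + τ_data·x̄)/(τ₀+τ_data), with τ₀=1/σ₀² and τ_data=n/σ².
Here τ₀ = 1/31.9 = 0.031348 and τ_data = 17/39.0 = 0.435897, so τ_n = 0.467245.
Rearranging for μ₀: μ₀ = (μ_n·τ_n − τ_data·x̄)/τ₀ = (0.8265·0.467245 − 0.435897·1.9) / 0.031348 = -0.442026/0.031348 ≈ -14.1.

μ₀ = -14.1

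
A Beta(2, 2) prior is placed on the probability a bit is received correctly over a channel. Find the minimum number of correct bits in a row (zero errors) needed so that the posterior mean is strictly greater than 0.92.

After k correct bits and 0 errors the posterior is Beta(2+k, 2), with mean (2+k)/(2+2+k).
Set (2+k)/(4+k) > 0.92 and solve: k > (0.92·4 − 2)/(1 − 0.92) = 21.000.
The smallest integer exceeding 21.000 is 22.

k = 22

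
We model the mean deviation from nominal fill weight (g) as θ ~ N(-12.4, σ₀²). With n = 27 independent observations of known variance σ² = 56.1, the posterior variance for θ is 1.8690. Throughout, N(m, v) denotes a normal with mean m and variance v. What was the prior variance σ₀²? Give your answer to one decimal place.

σ₀² = 18.6

Posterior precision equals prior precision plus data precision: 1/σ_n² = 1/σ₀² + n/σ².
So 1/σ₀² = 1/1.8690 − 27/56.1 = 0.535045 − 0.481283 = 0.053762.
Hence σ₀² = 1/0.053762 ≈ 18.6.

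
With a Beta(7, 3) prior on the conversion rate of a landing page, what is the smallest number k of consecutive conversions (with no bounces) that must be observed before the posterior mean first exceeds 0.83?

k = 8

After k conversions and 0 bounces the posterior is Beta(7+k, 3), with mean (7+k)/(7+3+k).
Set (7+k)/(10+k) > 0.83 and solve: k > (0.83·10 − 7)/(1 − 0.83) = 7.647.
The smallest integer exceeding 7.647 is 8, and checking k=8: (15)/(18) = 0.8333 > 0.83.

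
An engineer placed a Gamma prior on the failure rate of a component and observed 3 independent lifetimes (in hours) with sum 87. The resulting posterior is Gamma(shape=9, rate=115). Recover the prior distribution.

Gamma(shape=6, rate=28)

Gamma–exponential conjugacy: posterior shape = α + n, posterior rate = β + Σtᵢ.
So α = 9 − 3 = 6 and β = 115 − 87 = 28.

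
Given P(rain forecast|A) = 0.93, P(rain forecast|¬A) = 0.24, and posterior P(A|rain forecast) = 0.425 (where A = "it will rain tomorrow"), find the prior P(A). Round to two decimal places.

P(A) = 0.16

Bayes' rule in odds form gives O(A|E) = O(A)·[P(E|A)/P(E|¬A)], hence O(A) = O(A|E)/LR.
Posterior odds = 0.425/(1−0.425) = 0.7391. LR = 0.93/0.24 = 3.8750.
Prior odds = 0.7391/3.8750 = 0.1907, so P(A) = 0.1907/(1+0.1907) ≈ 0.16.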